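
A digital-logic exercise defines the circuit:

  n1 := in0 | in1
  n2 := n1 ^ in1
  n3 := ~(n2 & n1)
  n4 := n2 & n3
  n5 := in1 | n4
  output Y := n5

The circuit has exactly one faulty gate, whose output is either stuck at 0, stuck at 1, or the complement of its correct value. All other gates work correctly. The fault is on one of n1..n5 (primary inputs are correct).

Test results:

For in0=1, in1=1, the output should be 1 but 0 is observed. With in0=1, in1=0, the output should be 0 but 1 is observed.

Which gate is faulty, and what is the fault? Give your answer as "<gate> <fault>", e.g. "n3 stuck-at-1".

Fault-free values for test 1 (in0=1, in1=1): n1=1, n2=0, n3=1, n4=0, n5=1, giving Y=1. Observed 0.
Test 1: faults giving observed 0 are {n5 stuck-at-0, n5 inverted output}.
Test 2 (in0=1, in1=0): fault-free n1=1, n2=1, n3=0, n4=0, n5=0 → 0; observed 1. Eliminates n5 stuck-at-0.
Only n5 inverted output is consistent with every test.

n5 inverted output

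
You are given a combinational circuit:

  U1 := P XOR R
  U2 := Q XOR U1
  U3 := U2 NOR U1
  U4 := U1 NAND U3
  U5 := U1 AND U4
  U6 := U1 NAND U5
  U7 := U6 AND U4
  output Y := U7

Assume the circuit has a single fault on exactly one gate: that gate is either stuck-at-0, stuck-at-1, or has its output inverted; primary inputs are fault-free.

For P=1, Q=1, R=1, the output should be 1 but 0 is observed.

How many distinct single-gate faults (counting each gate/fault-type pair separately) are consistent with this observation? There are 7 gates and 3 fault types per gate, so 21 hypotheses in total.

Fault-free: U1=0, U2=1, U3=0, U4=1, U5=0, U6=1, U7=1 → 1. Observed 0.
  U1: stuck-at-1, inverted output ✓; others ✗
  U2: none of the 3 fault types match ✗
  U3: none of the 3 fault types match ✗
  U4: stuck-at-0, inverted output ✓; others ✗
  U5: none of the 3 fault types match ✗
  U6: stuck-at-0, inverted output ✓; others ✗
  U7: stuck-at-0, inverted output ✓; others ✗
Consistent faults: {U1 stuck-at-1, U1 inverted output, U4 stuck-at-0, U4 inverted output, U6 stuck-at-0, U6 inverted output, U7 stuck-at-0, U7 inverted output} — 8 in all.

8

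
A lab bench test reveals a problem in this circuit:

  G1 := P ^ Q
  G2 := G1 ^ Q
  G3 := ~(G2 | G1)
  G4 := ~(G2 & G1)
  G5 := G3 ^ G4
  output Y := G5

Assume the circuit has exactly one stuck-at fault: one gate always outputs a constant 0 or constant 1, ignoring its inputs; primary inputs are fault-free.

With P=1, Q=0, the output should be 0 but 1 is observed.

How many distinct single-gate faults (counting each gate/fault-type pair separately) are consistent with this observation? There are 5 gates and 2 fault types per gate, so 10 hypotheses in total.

Fault-free: G1=1, G2=1, G3=0, G4=0, G5=0 → 0. Observed 1.
  G1 stuck-at-0: output 0 ✗
  G1 stuck-at-1: output 0 ✗
  G2 stuck-at-0: output 1 ✓
  G2 stuck-at-1: output 0 ✗
  G3 stuck-at-0: output 0 ✗
  G3 stuck-at-1: output 1 ✓
  G4 stuck-at-0: output 0 ✗
  G4 stuck-at-1: output 1 ✓
  G5 stuck-at-0: output 0 ✗
  G5 stuck-at-1: output 1 ✓
Consistent faults: {G2 stuck-at-0, G3 stuck-at-1, G4 stuck-at-1, G5 stuck-at-1} — 4 in all.

4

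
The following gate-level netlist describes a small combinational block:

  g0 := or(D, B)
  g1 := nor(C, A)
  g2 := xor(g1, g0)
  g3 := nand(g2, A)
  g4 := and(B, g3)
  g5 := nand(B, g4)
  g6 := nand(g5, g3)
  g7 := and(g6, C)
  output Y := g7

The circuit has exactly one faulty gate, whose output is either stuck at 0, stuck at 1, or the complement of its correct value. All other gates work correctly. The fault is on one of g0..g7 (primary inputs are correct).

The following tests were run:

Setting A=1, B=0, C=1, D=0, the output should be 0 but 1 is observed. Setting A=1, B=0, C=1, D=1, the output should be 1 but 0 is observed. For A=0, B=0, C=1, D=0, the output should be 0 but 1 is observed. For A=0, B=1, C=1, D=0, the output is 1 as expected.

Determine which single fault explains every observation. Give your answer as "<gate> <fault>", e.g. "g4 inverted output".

Fault-free values for test 1 (A=1, B=0, C=1, D=0): g0=0, g1=0, g2=0, g3=1, g4=0, g5=1, g6=0, g7=0, giving Y=0. Observed 1.
Test 1: faults giving observed 1 are {g0 stuck-at-1, g0 inverted output, g1 stuck-at-1, g1 inverted output, g2 stuck-at-1, g2 inverted output, g3 stuck-at-0, g3 inverted output, g5 stuck-at-0, g5 inverted output, g6 stuck-at-1, g6 inverted output, g7 stuck-at-1, g7 inverted output}.
Test 2 (A=1, B=0, C=1, D=1): fault-free g0=1, g1=0, g2=1, g3=0, g4=0, g5=1, g6=1, g7=1 → 1; observed 0. Eliminates g0 stuck-at-1, g2 stuck-at-1, g3 stuck-at-0, g5 stuck-at-0, g5 inverted output, g6 stuck-at-1, g7 stuck-at-1.
Test 3 (A=0, B=0, C=1, D=0): fault-free g0=0, g1=0, g2=0, g3=1, g4=0, g5=1, g6=0, g7=0 → 0; observed 1. Eliminates g0 inverted output, g1 stuck-at-1, g1 inverted output, g2 inverted output.
Test 4 (A=0, B=1, C=1, D=0): fault-free g0=1, g1=0, g2=1, g3=1, g4=1, g5=0, g6=1, g7=1 → 1; observed 1. Eliminates g6 inverted output, g7 inverted output.
Only g3 inverted output is consistent with every test.

g3 inverted output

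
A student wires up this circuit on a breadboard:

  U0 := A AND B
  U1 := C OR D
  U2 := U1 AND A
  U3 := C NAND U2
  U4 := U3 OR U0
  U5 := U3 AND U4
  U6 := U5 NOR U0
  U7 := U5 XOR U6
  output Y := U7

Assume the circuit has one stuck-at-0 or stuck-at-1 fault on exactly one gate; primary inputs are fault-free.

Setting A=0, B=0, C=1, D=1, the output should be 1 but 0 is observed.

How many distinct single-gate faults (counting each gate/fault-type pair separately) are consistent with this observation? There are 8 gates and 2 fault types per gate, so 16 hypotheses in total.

2

Fault-free: U0=0, U1=1, U2=0, U3=1, U4=1, U5=1, U6=0, U7=1 → 1. Observed 0.
  U0: none of the 2 fault types match ✗
  U1: none of the 2 fault types match ✗
  U2: none of the 2 fault types match ✗
  U3: none of the 2 fault types match ✗
  U4: none of the 2 fault types match ✗
  U5: none of the 2 fault types match ✗
  U6: stuck-at-1 ✓; others ✗
  U7: stuck-at-0 ✓; others ✗
Consistent faults: {U6 stuck-at-1, U7 stuck-at-0} — 2 in all.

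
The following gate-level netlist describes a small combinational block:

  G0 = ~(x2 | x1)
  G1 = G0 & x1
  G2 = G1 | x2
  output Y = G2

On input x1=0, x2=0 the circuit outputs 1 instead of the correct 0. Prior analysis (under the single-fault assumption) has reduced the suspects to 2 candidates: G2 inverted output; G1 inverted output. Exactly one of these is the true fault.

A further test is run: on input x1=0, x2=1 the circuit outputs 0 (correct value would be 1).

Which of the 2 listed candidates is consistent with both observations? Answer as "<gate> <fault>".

Evaluate each candidate on input x1=0, x2=1:
  G2 inverted output: G0=0, G1=0, G2=0 [inverted output] → 0 — matches
  G1 inverted output: G0=0, G1=1 [inverted output], G2=1 → 1 — eliminated
Only G2 inverted output reproduces the observed 0.

G2 inverted output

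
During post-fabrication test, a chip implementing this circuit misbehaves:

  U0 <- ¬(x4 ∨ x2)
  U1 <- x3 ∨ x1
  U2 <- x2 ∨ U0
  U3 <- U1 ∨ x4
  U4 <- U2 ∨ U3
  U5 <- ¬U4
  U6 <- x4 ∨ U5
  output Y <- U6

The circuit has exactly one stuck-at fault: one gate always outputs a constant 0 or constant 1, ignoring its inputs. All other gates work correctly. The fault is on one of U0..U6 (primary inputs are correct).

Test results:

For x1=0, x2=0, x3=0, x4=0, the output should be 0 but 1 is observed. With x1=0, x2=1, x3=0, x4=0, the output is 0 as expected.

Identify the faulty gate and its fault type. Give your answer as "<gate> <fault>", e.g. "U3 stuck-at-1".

Fault-free values for test 1 (x1=0, x2=0, x3=0, x4=0): U0=1, U1=0, U2=1, U3=0, U4=1, U5=0, U6=0, giving Y=0. Observed 1.
Test 1: faults giving observed 1 are {U0 stuck-at-0, U2 stuck-at-0, U4 stuck-at-0, U5 stuck-at-1, U6 stuck-at-1}.
Test 2 (x1=0, x2=1, x3=0, x4=0): fault-free U0=0, U1=0, U2=1, U3=0, U4=1, U5=0, U6=0 → 0; observed 0. Eliminates U2 stuck-at-0, U4 stuck-at-0, U5 stuck-at-1, U6 stuck-at-1.
Only U0 stuck-at-0 is consistent with every test.

U0 stuck-at-0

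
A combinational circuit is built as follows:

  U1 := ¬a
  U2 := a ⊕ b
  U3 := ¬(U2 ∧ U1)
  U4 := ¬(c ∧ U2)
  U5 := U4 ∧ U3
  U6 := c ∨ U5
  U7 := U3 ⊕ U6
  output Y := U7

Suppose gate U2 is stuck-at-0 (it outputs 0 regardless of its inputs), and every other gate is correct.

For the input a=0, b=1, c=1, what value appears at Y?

Propagate with U2 forced: U1=1, U2=0 [stuck-at-0], U3=1, U4=1, U5=1, U6=1, U7=0.
So Y = 0. (Without the fault it would be 1.)

0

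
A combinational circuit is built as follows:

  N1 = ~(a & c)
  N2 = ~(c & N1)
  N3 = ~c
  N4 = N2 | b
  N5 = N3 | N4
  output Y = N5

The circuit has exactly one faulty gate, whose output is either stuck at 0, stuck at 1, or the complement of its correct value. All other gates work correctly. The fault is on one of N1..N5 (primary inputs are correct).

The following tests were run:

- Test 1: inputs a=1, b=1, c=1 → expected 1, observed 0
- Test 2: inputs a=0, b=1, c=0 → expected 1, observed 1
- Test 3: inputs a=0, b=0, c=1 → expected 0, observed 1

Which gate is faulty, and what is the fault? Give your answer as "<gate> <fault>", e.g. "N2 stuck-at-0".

Fault-free values for test 1 (a=1, b=1, c=1): N1=0, N2=1, N3=0, N4=1, N5=1, giving Y=1. Observed 0.
Test 1: faults giving observed 0 are {N4 stuck-at-0, N4 inverted output, N5 stuck-at-0, N5 inverted output}.
Test 2 (a=0, b=1, c=0): fault-free N1=1, N2=1, N3=1, N4=1, N5=1 → 1; observed 1. Eliminates N5 stuck-at-0, N5 inverted output.
Test 3 (a=0, b=0, c=1): fault-free N1=1, N2=0, N3=0, N4=0, N5=0 → 0; observed 1. Eliminates N4 stuck-at-0.
Only N4 inverted output is consistent with every test.

N4 inverted output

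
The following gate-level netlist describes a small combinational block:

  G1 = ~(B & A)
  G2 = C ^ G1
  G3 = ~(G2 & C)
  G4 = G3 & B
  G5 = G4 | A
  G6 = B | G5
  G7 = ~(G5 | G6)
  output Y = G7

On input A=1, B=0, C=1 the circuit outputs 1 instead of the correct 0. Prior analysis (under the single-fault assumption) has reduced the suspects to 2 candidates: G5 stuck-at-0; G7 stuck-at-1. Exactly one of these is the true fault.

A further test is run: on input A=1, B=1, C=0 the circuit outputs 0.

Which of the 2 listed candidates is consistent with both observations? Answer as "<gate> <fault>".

G5 stuck-at-0

Evaluate each candidate on input A=1, B=1, C=0:
  G5 stuck-at-0: G1=0, G2=0, G3=1, G4=1, G5=0 [stuck-at-0], G6=1, G7=0 → 0 — matches
  G7 stuck-at-1: G1=0, G2=0, G3=1, G4=1, G5=1, G6=1, G7=1 [stuck-at-1] → 1 — eliminated
Only G5 stuck-at-0 reproduces the observed 0.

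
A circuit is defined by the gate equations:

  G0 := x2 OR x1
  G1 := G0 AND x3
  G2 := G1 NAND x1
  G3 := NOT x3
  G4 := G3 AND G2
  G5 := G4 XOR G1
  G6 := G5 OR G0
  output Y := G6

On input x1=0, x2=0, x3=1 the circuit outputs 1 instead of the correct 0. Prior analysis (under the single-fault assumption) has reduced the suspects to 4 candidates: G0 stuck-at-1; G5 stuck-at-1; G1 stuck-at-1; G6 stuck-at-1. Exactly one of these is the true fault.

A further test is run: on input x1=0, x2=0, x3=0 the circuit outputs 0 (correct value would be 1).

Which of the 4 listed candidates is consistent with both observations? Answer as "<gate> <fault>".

Evaluate each candidate on input x1=0, x2=0, x3=0:
  G0 stuck-at-1: G0=1 [stuck-at-1], G1=0, G2=1, G3=1, G4=1, G5=1, G6=1 → 1 — eliminated
  G5 stuck-at-1: G0=0, G1=0, G2=1, G3=1, G4=1, G5=1 [stuck-at-1], G6=1 → 1 — eliminated
  G1 stuck-at-1: G0=0, G1=1 [stuck-at-1], G2=1, G3=1, G4=1, G5=0, G6=0 → 0 — matches
  G6 stuck-at-1: G0=0, G1=0, G2=1, G3=1, G4=1, G5=1, G6=1 [stuck-at-1] → 1 — eliminated
Only G1 stuck-at-1 reproduces the observed 0.

G1 stuck-at-1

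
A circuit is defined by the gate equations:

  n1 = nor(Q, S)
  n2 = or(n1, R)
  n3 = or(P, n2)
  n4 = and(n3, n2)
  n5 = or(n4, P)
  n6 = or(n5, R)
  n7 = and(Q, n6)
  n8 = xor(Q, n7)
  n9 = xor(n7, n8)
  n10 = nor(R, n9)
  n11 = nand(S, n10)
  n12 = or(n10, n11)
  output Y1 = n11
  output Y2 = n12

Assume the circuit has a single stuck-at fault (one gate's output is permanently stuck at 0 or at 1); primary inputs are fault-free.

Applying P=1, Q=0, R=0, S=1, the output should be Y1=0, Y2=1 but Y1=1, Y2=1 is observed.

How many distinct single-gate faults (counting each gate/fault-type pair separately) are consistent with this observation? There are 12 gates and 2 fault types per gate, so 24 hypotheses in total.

4

Fault-free: n1=0, n2=0, n3=1, n4=0, n5=1, n6=1, n7=0, n8=0, n9=0, n10=1, n11=0, n12=1 → Y1=0, Y2=1. Observed Y1=1, Y2=1.
  n1: none of the 2 fault types match ✗
  n2: none of the 2 fault types match ✗
  n3: none of the 2 fault types match ✗
  n4: none of the 2 fault types match ✗
  n5: none of the 2 fault types match ✗
  n6: none of the 2 fault types match ✗
  n7: none of the 2 fault types match ✗
  n8: stuck-at-1 ✓; others ✗
  n9: stuck-at-1 ✓; others ✗
  n10: stuck-at-0 ✓; others ✗
  n11: stuck-at-1 ✓; others ✗
  n12: none of the 2 fault types match ✗
Consistent faults: {n8 stuck-at-1, n9 stuck-at-1, n10 stuck-at-0, n11 stuck-at-1} — 4 in all.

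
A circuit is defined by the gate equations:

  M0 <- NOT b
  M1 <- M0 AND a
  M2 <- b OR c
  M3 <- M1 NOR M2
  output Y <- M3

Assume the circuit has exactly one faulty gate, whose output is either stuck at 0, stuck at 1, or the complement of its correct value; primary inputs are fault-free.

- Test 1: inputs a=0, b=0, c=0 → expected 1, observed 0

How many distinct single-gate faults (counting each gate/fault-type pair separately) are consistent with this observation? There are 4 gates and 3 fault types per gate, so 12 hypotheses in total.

6

Fault-free: M0=1, M1=0, M2=0, M3=1 → 1. Observed 0.
  M0 stuck-at-0: output 1 ✗
  M0 stuck-at-1: output 1 ✗
  M0 inverted output: output 1 ✗
  M1 stuck-at-0: output 1 ✗
  M1 stuck-at-1: output 0 ✓
  M1 inverted output: output 0 ✓
  M2 stuck-at-0: output 1 ✗
  M2 stuck-at-1: output 0 ✓
  M2 inverted output: output 0 ✓
  M3 stuck-at-0: output 0 ✓
  M3 stuck-at-1: output 1 ✗
  M3 inverted output: output 0 ✓
Consistent faults: {M1 stuck-at-1, M1 inverted output, M2 stuck-at-1, M2 inverted output, M3 stuck-at-0, M3 inverted output} — 6 in all.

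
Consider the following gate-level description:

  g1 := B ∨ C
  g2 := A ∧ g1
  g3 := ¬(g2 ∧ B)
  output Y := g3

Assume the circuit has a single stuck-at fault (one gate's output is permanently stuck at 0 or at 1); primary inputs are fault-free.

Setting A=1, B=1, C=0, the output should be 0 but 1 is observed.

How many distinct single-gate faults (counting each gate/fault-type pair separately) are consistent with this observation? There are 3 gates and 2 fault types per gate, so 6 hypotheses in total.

Fault-free: g1=1, g2=1, g3=0 → 0. Observed 1.
  g1 stuck-at-0: output 1 ✓
  g1 stuck-at-1: output 0 ✗
  g2 stuck-at-0: output 1 ✓
  g2 stuck-at-1: output 0 ✗
  g3 stuck-at-0: output 0 ✗
  g3 stuck-at-1: output 1 ✓
Consistent faults: {g1 stuck-at-0, g2 stuck-at-0, g3 stuck-at-1} — 3 in all.

3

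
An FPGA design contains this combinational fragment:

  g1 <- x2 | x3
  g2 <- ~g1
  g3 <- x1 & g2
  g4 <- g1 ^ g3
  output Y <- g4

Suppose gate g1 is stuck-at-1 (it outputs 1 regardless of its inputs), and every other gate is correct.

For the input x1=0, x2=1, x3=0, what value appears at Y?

1

Propagate with g1 forced: g1=1 [stuck-at-1], g2=0, g3=0, g4=1.
So Y = 1. (Same as the fault-free value — the fault is masked on this input.)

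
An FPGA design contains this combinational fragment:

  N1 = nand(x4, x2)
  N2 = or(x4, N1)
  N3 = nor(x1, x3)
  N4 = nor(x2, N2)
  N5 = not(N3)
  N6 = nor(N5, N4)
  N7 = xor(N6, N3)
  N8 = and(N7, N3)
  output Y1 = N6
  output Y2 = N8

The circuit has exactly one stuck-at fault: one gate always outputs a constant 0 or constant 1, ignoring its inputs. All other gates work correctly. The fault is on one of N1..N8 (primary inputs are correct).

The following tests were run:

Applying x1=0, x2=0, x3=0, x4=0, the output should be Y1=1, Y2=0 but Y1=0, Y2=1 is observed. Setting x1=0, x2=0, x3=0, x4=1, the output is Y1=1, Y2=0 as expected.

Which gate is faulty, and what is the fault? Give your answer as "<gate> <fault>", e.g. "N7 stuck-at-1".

Fault-free values for test 1 (x1=0, x2=0, x3=0, x4=0): N1=1, N2=1, N3=1, N4=0, N5=0, N6=1, N7=0, N8=0, giving Y1=1, Y2=0. Observed Y1=0, Y2=1.
Test 1: faults giving observed Y1=0, Y2=1 are {N1 stuck-at-0, N2 stuck-at-0, N4 stuck-at-1, N5 stuck-at-1, N6 stuck-at-0}.
Test 2 (x1=0, x2=0, x3=0, x4=1): fault-free N1=1, N2=1, N3=1, N4=0, N5=0, N6=1, N7=0, N8=0 → Y1=1, Y2=0; observed Y1=1, Y2=0. Eliminates N2 stuck-at-0, N4 stuck-at-1, N5 stuck-at-1, N6 stuck-at-0.
Only N1 stuck-at-0 is consistent with every test.

N1 stuck-at-0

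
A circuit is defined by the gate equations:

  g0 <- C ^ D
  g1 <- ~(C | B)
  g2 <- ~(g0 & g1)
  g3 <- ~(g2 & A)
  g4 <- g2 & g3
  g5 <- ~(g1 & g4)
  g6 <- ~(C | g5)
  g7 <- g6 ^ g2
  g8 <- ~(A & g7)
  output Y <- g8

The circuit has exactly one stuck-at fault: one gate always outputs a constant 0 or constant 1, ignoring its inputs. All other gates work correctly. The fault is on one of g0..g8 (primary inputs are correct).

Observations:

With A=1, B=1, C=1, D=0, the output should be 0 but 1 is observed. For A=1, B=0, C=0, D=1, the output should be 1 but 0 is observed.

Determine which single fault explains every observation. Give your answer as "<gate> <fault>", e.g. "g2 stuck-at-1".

Fault-free values for test 1 (A=1, B=1, C=1, D=0): g0=1, g1=0, g2=1, g3=0, g4=0, g5=1, g6=0, g7=1, g8=0, giving Y=0. Observed 1.
Test 1: faults giving observed 1 are {g1 stuck-at-1, g2 stuck-at-0, g6 stuck-at-1, g7 stuck-at-0, g8 stuck-at-1}.
Test 2 (A=1, B=0, C=0, D=1): fault-free g0=1, g1=1, g2=0, g3=1, g4=0, g5=1, g6=0, g7=0, g8=1 → 1; observed 0. Eliminates g1 stuck-at-1, g2 stuck-at-0, g7 stuck-at-0, g8 stuck-at-1.
Only g6 stuck-at-1 is consistent with every test.

g6 stuck-at-1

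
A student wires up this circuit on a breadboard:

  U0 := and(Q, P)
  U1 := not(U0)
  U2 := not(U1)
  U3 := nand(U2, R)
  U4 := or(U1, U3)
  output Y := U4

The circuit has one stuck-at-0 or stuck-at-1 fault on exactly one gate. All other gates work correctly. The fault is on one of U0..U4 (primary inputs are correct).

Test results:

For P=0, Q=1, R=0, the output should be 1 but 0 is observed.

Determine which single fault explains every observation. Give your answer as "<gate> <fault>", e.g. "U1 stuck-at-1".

Fault-free values for test 1 (P=0, Q=1, R=0): U0=0, U1=1, U2=0, U3=1, U4=1, giving Y=1. Observed 0.
Test 1: faults giving observed 0 are {U4 stuck-at-0}.
Only U4 stuck-at-0 is consistent with every test.

U4 stuck-at-0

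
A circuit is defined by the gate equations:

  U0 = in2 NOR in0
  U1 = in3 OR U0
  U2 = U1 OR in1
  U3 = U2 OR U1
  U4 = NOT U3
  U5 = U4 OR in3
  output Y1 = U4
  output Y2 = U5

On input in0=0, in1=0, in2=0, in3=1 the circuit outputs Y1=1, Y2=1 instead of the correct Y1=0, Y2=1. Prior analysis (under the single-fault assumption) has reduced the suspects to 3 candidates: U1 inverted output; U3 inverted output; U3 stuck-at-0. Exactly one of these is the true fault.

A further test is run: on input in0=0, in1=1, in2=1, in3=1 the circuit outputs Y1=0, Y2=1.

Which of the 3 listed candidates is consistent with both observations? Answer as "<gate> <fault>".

U1 inverted output

Evaluate each candidate on input in0=0, in1=1, in2=1, in3=1:
  U1 inverted output: U0=0, U1=0 [inverted output], U2=1, U3=1, U4=0, U5=1 → Y1=0, Y2=1 — matches
  U3 inverted output: U0=0, U1=1, U2=1, U3=0 [inverted output], U4=1, U5=1 → Y1=1, Y2=1 — eliminated
  U3 stuck-at-0: U0=0, U1=1, U2=1, U3=0 [stuck-at-0], U4=1, U5=1 → Y1=1, Y2=1 — eliminated
Only U1 inverted output reproduces the observed Y1=0, Y2=1.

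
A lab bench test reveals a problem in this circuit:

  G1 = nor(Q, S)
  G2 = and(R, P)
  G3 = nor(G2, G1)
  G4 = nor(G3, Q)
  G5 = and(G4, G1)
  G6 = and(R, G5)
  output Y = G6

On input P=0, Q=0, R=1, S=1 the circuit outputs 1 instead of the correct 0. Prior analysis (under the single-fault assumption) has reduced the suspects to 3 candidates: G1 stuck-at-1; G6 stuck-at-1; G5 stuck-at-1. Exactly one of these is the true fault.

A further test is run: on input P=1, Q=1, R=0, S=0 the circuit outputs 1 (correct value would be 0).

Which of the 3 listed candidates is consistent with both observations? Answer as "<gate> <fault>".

G6 stuck-at-1

Evaluate each candidate on input P=1, Q=1, R=0, S=0:
  G1 stuck-at-1: G1=1 [stuck-at-1], G2=0, G3=0, G4=0, G5=0, G6=0 → 0 — eliminated
  G6 stuck-at-1: G1=0, G2=0, G3=1, G4=0, G5=0, G6=1 [stuck-at-1] → 1 — matches
  G5 stuck-at-1: G1=0, G2=0, G3=1, G4=0, G5=1 [stuck-at-1], G6=0 → 0 — eliminated
Only G6 stuck-at-1 reproduces the observed 1.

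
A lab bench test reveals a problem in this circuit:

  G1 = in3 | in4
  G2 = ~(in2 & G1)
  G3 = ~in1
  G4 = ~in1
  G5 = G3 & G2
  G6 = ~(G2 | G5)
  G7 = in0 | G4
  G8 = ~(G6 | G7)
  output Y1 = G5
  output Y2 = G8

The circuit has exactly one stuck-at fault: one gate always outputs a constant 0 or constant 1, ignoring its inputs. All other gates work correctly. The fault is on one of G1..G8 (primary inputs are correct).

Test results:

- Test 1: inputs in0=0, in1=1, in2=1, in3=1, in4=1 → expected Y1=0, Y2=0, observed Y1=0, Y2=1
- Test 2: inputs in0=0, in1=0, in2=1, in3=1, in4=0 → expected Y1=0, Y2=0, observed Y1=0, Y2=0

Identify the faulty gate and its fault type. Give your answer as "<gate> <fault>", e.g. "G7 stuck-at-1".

Fault-free values for test 1 (in0=0, in1=1, in2=1, in3=1, in4=1): G1=1, G2=0, G3=0, G4=0, G5=0, G6=1, G7=0, G8=0, giving Y1=0, Y2=0. Observed Y1=0, Y2=1.
Test 1: faults giving observed Y1=0, Y2=1 are {G1 stuck-at-0, G2 stuck-at-1, G6 stuck-at-0, G8 stuck-at-1}.
Test 2 (in0=0, in1=0, in2=1, in3=1, in4=0): fault-free G1=1, G2=0, G3=1, G4=1, G5=0, G6=1, G7=1, G8=0 → Y1=0, Y2=0; observed Y1=0, Y2=0. Eliminates G1 stuck-at-0, G2 stuck-at-1, G8 stuck-at-1.
Only G6 stuck-at-0 is consistent with every test.

G6 stuck-at-0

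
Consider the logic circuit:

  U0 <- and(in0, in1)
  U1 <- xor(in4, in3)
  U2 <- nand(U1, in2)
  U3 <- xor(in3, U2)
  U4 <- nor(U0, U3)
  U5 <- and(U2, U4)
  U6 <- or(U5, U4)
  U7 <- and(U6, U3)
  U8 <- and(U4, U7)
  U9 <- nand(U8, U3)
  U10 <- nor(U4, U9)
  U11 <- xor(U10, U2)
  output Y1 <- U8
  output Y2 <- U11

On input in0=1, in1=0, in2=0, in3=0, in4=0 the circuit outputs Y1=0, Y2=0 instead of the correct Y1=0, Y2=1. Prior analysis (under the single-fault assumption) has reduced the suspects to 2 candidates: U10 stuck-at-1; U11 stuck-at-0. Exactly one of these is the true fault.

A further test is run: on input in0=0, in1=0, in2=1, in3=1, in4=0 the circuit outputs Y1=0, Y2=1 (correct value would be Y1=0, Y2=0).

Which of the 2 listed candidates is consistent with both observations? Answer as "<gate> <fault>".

U10 stuck-at-1

Evaluate each candidate on input in0=0, in1=0, in2=1, in3=1, in4=0:
  U10 stuck-at-1: U0=0, U1=1, U2=0, U3=1, U4=0, U5=0, U6=0, U7=0, U8=0, U9=1, U10=1 [stuck-at-1], U11=1 → Y1=0, Y2=1 — matches
  U11 stuck-at-0: U0=0, U1=1, U2=0, U3=1, U4=0, U5=0, U6=0, U7=0, U8=0, U9=1, U10=0, U11=0 [stuck-at-0] → Y1=0, Y2=0 — eliminated
Only U10 stuck-at-1 reproduces the observed Y1=0, Y2=1.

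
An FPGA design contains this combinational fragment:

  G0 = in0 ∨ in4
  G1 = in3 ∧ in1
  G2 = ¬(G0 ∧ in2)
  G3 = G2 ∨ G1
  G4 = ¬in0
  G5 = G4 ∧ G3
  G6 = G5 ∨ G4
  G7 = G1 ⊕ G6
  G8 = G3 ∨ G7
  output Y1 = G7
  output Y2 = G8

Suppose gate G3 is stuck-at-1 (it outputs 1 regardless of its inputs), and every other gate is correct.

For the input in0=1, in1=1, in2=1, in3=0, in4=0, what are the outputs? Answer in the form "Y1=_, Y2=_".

Y1=0, Y2=1

Propagate with G3 forced: G0=1, G1=0, G2=0, G3=1 [stuck-at-1], G4=0, G5=0, G6=0, G7=0, G8=1.
So the outputs are Y1=0, Y2=1. (Without the fault they would be Y1=0, Y2=0.)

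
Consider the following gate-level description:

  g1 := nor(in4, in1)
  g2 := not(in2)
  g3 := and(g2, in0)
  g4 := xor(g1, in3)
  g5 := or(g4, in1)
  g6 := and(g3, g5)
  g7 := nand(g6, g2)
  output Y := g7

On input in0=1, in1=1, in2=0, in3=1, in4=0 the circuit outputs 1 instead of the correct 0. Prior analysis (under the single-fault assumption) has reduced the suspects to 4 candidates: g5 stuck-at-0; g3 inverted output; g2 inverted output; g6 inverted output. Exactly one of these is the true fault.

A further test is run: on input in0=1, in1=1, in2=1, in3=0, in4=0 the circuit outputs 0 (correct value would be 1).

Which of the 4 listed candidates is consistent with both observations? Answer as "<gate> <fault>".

g2 inverted output

Evaluate each candidate on input in0=1, in1=1, in2=1, in3=0, in4=0:
  g5 stuck-at-0: g1=0, g2=0, g3=0, g4=0, g5=0 [stuck-at-0], g6=0, g7=1 → 1 — eliminated
  g3 inverted output: g1=0, g2=0, g3=1 [inverted output], g4=0, g5=1, g6=1, g7=1 → 1 — eliminated
  g2 inverted output: g1=0, g2=1 [inverted output], g3=1, g4=0, g5=1, g6=1, g7=0 → 0 — matches
  g6 inverted output: g1=0, g2=0, g3=0, g4=0, g5=1, g6=1 [inverted output], g7=1 → 1 — eliminated
Only g2 inverted output reproduces the observed 0.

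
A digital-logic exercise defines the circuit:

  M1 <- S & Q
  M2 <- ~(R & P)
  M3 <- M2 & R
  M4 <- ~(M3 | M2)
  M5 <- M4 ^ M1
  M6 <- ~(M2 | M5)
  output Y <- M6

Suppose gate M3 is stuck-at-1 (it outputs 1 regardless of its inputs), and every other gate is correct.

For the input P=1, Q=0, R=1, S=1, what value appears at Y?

Propagate with M3 forced: M1=0, M2=0, M3=1 [stuck-at-1], M4=0, M5=0, M6=1.
So Y = 1. (Without the fault it would be 0.)

1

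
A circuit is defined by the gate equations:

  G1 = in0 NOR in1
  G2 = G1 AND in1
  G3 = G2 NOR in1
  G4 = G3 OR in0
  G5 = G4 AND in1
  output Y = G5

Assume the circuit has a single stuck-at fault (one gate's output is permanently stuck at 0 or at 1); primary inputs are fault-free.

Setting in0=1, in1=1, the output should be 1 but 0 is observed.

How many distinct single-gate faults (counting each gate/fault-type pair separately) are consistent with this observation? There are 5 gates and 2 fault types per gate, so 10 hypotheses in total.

Fault-free: G1=0, G2=0, G3=0, G4=1, G5=1 → 1. Observed 0.
  G1 stuck-at-0: output 1 ✗
  G1 stuck-at-1: output 1 ✗
  G2 stuck-at-0: output 1 ✗
  G2 stuck-at-1: output 1 ✗
  G3 stuck-at-0: output 1 ✗
  G3 stuck-at-1: output 1 ✗
  G4 stuck-at-0: output 0 ✓
  G4 stuck-at-1: output 1 ✗
  G5 stuck-at-0: output 0 ✓
  G5 stuck-at-1: output 1 ✗
Consistent faults: {G4 stuck-at-0, G5 stuck-at-0} — 2 in all.

2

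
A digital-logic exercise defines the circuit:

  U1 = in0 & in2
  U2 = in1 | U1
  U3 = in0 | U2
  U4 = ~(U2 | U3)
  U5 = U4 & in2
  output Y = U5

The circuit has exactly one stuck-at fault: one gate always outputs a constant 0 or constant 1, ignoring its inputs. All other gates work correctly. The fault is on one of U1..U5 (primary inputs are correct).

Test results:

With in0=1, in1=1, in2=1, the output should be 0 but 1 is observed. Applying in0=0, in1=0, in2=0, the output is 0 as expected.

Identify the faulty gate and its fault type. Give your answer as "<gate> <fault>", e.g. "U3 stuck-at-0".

Fault-free values for test 1 (in0=1, in1=1, in2=1): U1=1, U2=1, U3=1, U4=0, U5=0, giving Y=0. Observed 1.
Test 1: faults giving observed 1 are {U4 stuck-at-1, U5 stuck-at-1}.
Test 2 (in0=0, in1=0, in2=0): fault-free U1=0, U2=0, U3=0, U4=1, U5=0 → 0; observed 0. Eliminates U5 stuck-at-1.
Only U4 stuck-at-1 is consistent with every test.

U4 stuck-at-1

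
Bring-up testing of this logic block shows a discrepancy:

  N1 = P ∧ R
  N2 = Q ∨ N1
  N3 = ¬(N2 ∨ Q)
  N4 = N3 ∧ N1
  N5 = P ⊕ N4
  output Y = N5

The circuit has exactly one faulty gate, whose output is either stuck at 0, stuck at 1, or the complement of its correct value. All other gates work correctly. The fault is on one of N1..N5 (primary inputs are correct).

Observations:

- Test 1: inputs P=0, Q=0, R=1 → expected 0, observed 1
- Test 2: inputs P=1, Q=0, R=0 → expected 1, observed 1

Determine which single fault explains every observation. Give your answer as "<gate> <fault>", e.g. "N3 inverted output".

N5 stuck-at-1

Fault-free values for test 1 (P=0, Q=0, R=1): N1=0, N2=0, N3=1, N4=0, N5=0, giving Y=0. Observed 1.
Test 1: faults giving observed 1 are {N4 stuck-at-1, N4 inverted output, N5 stuck-at-1, N5 inverted output}.
Test 2 (P=1, Q=0, R=0): fault-free N1=0, N2=0, N3=1, N4=0, N5=1 → 1; observed 1. Eliminates N4 stuck-at-1, N4 inverted output, N5 inverted output.
Only N5 stuck-at-1 is consistent with every test.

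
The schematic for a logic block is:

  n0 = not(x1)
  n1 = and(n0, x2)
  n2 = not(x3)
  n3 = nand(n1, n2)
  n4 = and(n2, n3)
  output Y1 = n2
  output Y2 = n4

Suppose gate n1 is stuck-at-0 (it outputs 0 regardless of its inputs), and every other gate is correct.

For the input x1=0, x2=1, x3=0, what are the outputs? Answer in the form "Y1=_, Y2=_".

Propagate with n1 forced: n0=1, n1=0 [stuck-at-0], n2=1, n3=1, n4=1.
So the outputs are Y1=1, Y2=1. (Without the fault they would be Y1=1, Y2=0.)

Y1=1, Y2=1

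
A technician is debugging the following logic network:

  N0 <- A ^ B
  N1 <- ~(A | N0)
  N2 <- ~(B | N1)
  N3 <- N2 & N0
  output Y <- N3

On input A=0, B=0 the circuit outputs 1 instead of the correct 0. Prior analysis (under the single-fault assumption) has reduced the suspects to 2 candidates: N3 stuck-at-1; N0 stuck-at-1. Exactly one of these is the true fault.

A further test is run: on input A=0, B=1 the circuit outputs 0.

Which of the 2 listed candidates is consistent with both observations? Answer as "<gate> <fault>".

N0 stuck-at-1

Evaluate each candidate on input A=0, B=1:
  N3 stuck-at-1: N0=1, N1=0, N2=0, N3=1 [stuck-at-1] → 1 — eliminated
  N0 stuck-at-1: N0=1 [stuck-at-1], N1=0, N2=0, N3=0 → 0 — matches
Only N0 stuck-at-1 reproduces the observed 0.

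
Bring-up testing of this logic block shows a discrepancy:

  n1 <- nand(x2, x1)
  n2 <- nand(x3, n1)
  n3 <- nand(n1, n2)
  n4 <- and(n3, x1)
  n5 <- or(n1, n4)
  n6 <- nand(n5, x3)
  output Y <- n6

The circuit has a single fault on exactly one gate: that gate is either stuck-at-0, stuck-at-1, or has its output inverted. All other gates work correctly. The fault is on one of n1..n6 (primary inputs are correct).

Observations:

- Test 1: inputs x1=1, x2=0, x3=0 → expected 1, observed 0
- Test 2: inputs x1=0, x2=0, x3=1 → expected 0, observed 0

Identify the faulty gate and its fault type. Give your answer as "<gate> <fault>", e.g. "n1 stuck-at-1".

Fault-free values for test 1 (x1=1, x2=0, x3=0): n1=1, n2=1, n3=0, n4=0, n5=1, n6=1, giving Y=1. Observed 0.
Test 1: faults giving observed 0 are {n6 stuck-at-0, n6 inverted output}.
Test 2 (x1=0, x2=0, x3=1): fault-free n1=1, n2=0, n3=1, n4=0, n5=1, n6=0 → 0; observed 0. Eliminates n6 inverted output.
Only n6 stuck-at-0 is consistent with every test.

n6 stuck-at-0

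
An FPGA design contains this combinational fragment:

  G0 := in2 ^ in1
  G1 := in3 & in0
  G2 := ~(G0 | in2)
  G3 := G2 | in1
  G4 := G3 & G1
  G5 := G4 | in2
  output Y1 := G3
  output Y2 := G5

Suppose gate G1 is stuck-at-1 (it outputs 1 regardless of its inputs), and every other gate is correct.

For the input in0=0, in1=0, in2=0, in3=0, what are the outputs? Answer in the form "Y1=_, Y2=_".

Y1=1, Y2=1

Propagate with G1 forced: G0=0, G1=1 [stuck-at-1], G2=1, G3=1, G4=1, G5=1.
So the outputs are Y1=1, Y2=1. (Without the fault they would be Y1=1, Y2=0.)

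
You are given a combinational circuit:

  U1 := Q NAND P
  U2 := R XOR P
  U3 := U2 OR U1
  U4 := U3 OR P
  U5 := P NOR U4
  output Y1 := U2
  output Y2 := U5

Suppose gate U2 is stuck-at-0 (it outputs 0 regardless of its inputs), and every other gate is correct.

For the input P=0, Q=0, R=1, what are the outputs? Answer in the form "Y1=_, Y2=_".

Propagate with U2 forced: U1=1, U2=0 [stuck-at-0], U3=1, U4=1, U5=0.
So the outputs are Y1=0, Y2=0. (Without the fault they would be Y1=1, Y2=0.)

Y1=0, Y2=0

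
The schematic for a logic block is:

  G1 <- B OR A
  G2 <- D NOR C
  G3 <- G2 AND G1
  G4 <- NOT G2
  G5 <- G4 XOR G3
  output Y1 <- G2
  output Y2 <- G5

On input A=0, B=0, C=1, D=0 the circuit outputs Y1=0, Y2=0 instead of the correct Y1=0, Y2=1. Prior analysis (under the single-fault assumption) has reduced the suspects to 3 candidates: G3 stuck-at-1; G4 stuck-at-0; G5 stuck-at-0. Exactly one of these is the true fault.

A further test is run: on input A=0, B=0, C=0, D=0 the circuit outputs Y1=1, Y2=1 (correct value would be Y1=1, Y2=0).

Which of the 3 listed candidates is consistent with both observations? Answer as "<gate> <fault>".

Evaluate each candidate on input A=0, B=0, C=0, D=0:
  G3 stuck-at-1: G1=0, G2=1, G3=1 [stuck-at-1], G4=0, G5=1 → Y1=1, Y2=1 — matches
  G4 stuck-at-0: G1=0, G2=1, G3=0, G4=0 [stuck-at-0], G5=0 → Y1=1, Y2=0 — eliminated
  G5 stuck-at-0: G1=0, G2=1, G3=0, G4=0, G5=0 [stuck-at-0] → Y1=1, Y2=0 — eliminated
Only G3 stuck-at-1 reproduces the observed Y1=1, Y2=1.

G3 stuck-at-1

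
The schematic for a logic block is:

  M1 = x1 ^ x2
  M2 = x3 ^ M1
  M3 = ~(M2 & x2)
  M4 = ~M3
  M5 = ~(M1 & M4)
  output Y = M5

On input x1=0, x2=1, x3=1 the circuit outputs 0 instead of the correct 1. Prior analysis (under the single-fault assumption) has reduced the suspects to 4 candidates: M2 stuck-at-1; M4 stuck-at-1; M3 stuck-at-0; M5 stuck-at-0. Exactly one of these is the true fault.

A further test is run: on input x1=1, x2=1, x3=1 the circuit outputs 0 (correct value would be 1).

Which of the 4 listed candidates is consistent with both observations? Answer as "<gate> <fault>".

M5 stuck-at-0

Evaluate each candidate on input x1=1, x2=1, x3=1:
  M2 stuck-at-1: M1=0, M2=1 [stuck-at-1], M3=0, M4=1, M5=1 → 1 — eliminated
  M4 stuck-at-1: M1=0, M2=1, M3=0, M4=1 [stuck-at-1], M5=1 → 1 — eliminated
  M3 stuck-at-0: M1=0, M2=1, M3=0 [stuck-at-0], M4=1, M5=1 → 1 — eliminated
  M5 stuck-at-0: M1=0, M2=1, M3=0, M4=1, M5=0 [stuck-at-0] → 0 — matches
Only M5 stuck-at-0 reproduces the observed 0.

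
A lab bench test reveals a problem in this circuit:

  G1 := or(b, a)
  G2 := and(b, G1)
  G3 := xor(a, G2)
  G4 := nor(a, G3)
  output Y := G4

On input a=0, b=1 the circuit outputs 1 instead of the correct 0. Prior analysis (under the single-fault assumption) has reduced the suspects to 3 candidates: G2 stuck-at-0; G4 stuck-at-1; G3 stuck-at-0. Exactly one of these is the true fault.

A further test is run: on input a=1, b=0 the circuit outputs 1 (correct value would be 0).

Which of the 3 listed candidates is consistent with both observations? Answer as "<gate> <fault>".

Evaluate each candidate on input a=1, b=0:
  G2 stuck-at-0: G1=1, G2=0 [stuck-at-0], G3=1, G4=0 → 0 — eliminated
  G4 stuck-at-1: G1=1, G2=0, G3=1, G4=1 [stuck-at-1] → 1 — matches
  G3 stuck-at-0: G1=1, G2=0, G3=0 [stuck-at-0], G4=0 → 0 — eliminated
Only G4 stuck-at-1 reproduces the observed 1.

G4 stuck-at-1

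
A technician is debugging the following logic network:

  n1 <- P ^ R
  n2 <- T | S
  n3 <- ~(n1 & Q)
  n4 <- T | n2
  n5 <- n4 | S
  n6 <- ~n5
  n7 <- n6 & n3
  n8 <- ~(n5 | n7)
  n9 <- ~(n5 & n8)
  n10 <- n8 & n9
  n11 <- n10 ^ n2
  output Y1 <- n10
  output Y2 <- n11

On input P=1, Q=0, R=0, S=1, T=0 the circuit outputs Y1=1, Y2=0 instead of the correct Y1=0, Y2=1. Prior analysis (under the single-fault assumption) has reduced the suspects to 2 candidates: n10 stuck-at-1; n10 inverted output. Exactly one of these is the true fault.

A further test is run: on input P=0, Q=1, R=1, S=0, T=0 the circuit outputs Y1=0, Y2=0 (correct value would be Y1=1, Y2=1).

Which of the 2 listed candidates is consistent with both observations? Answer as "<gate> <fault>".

Evaluate each candidate on input P=0, Q=1, R=1, S=0, T=0:
  n10 stuck-at-1: n1=1, n2=0, n3=0, n4=0, n5=0, n6=1, n7=0, n8=1, n9=1, n10=1 [stuck-at-1], n11=1 → Y1=1, Y2=1 — eliminated
  n10 inverted output: n1=1, n2=0, n3=0, n4=0, n5=0, n6=1, n7=0, n8=1, n9=1, n10=0 [inverted output], n11=0 → Y1=0, Y2=0 — matches
Only n10 inverted output reproduces the observed Y1=0, Y2=0.

n10 inverted output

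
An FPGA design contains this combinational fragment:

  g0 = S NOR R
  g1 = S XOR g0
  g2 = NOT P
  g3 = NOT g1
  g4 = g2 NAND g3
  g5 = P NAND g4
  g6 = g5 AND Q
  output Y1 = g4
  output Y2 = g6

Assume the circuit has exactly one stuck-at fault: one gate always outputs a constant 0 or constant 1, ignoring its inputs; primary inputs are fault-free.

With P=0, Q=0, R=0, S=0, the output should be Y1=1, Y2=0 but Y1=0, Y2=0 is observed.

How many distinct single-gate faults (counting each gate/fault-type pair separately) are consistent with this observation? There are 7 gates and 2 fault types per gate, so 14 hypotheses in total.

Fault-free: g0=1, g1=1, g2=1, g3=0, g4=1, g5=1, g6=0 → Y1=1, Y2=0. Observed Y1=0, Y2=0.
  g0 stuck-at-0: output Y1=0, Y2=0 ✓
  g0 stuck-at-1: output Y1=1, Y2=0 ✗
  g1 stuck-at-0: output Y1=0, Y2=0 ✓
  g1 stuck-at-1: output Y1=1, Y2=0 ✗
  g2 stuck-at-0: output Y1=1, Y2=0 ✗
  g2 stuck-at-1: output Y1=1, Y2=0 ✗
  g3 stuck-at-0: output Y1=1, Y2=0 ✗
  g3 stuck-at-1: output Y1=0, Y2=0 ✓
  g4 stuck-at-0: output Y1=0, Y2=0 ✓
  g4 stuck-at-1: output Y1=1, Y2=0 ✗
  g5 stuck-at-0: output Y1=1, Y2=0 ✗
  g5 stuck-at-1: output Y1=1, Y2=0 ✗
  g6 stuck-at-0: output Y1=1, Y2=0 ✗
  g6 stuck-at-1: output Y1=1, Y2=1 ✗
Consistent faults: {g0 stuck-at-0, g1 stuck-at-0, g3 stuck-at-1, g4 stuck-at-0} — 4 in all.

4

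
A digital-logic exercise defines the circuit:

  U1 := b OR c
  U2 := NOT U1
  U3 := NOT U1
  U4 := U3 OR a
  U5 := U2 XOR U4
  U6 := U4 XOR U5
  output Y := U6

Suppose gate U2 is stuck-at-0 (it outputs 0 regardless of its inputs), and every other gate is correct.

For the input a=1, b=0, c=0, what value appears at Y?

0

Propagate with U2 forced: U1=0, U2=0 [stuck-at-0], U3=1, U4=1, U5=1, U6=0.
So Y = 0. (Without the fault it would be 1.)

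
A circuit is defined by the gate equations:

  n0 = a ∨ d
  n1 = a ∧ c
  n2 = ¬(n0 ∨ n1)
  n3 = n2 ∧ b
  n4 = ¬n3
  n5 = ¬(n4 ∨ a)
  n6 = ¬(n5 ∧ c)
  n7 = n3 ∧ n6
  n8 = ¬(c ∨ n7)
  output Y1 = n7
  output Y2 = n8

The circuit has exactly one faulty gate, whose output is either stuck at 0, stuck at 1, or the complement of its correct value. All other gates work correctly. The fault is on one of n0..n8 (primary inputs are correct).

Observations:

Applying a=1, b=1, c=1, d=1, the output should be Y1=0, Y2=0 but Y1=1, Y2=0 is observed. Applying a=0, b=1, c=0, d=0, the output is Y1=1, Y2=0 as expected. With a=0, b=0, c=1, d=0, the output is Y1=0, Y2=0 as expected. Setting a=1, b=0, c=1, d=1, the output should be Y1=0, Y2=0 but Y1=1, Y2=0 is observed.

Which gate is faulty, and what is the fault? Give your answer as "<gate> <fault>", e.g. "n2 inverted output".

n3 stuck-at-1

Fault-free values for test 1 (a=1, b=1, c=1, d=1): n0=1, n1=1, n2=0, n3=0, n4=1, n5=0, n6=1, n7=0, n8=0, giving Y1=0, Y2=0. Observed Y1=1, Y2=0.
Test 1: faults giving observed Y1=1, Y2=0 are {n2 stuck-at-1, n2 inverted output, n3 stuck-at-1, n3 inverted output, n7 stuck-at-1, n7 inverted output}.
Test 2 (a=0, b=1, c=0, d=0): fault-free n0=0, n1=0, n2=1, n3=1, n4=0, n5=1, n6=1, n7=1, n8=0 → Y1=1, Y2=0; observed Y1=1, Y2=0. Eliminates n2 inverted output, n3 inverted output, n7 inverted output.
Test 3 (a=0, b=0, c=1, d=0): fault-free n0=0, n1=0, n2=1, n3=0, n4=1, n5=0, n6=1, n7=0, n8=0 → Y1=0, Y2=0; observed Y1=0, Y2=0. Eliminates n7 stuck-at-1.
Test 4 (a=1, b=0, c=1, d=1): fault-free n0=1, n1=1, n2=0, n3=0, n4=1, n5=0, n6=1, n7=0, n8=0 → Y1=0, Y2=0; observed Y1=1, Y2=0. Eliminates n2 stuck-at-1.
Only n3 stuck-at-1 is consistent with every test.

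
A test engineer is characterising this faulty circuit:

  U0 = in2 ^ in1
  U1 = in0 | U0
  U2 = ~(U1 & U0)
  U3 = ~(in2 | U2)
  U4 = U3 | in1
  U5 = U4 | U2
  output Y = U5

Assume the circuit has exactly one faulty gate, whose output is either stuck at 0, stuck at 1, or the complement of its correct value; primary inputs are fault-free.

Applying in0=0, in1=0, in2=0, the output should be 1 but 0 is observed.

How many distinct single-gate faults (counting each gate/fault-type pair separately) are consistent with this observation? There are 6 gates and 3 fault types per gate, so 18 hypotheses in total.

Fault-free: U0=0, U1=0, U2=1, U3=0, U4=0, U5=1 → 1. Observed 0.
  U0: none of the 3 fault types match ✗
  U1: none of the 3 fault types match ✗
  U2: none of the 3 fault types match ✗
  U3: none of the 3 fault types match ✗
  U4: none of the 3 fault types match ✗
  U5: stuck-at-0, inverted output ✓; others ✗
Consistent faults: {U5 stuck-at-0, U5 inverted output} — 2 in all.

2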